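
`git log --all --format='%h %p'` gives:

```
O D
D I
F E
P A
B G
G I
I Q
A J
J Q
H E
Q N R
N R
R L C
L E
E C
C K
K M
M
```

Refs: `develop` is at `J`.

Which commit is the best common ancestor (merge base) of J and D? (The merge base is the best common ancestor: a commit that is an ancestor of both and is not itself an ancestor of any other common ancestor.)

Ancestors of J: {C, E, J, K, L, M, N, Q, R}.
Ancestors of D: {C, D, E, I, K, L, M, N, Q, R}.
Common ancestors: {C, E, K, L, M, N, Q, R}.
Among these, Q is not an ancestor of any other common ancestor — it is the merge base.

Q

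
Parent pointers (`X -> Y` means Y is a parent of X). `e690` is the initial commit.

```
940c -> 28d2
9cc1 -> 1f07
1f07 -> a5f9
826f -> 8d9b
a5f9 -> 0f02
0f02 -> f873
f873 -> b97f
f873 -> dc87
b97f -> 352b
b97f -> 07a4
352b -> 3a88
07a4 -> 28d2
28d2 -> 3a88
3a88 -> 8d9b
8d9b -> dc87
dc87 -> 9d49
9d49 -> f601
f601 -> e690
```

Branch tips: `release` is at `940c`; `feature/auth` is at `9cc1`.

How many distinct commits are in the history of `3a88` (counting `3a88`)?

6

Walking parent pointers from 3a88: reachable set = {3a88, 8d9b, 9d49, dc87, e690, f601}.
That is 6 commits.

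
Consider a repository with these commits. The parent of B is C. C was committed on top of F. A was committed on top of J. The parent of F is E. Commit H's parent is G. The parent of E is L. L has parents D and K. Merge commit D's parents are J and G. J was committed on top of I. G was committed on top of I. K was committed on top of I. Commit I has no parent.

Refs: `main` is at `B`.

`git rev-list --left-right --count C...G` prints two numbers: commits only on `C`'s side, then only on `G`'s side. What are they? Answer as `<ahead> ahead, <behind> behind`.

7 ahead, 0 behind

Reachable from C: {C, D, E, F, G, I, J, K, L}.
Reachable from G: {G, I}.
Only in C's history (ahead): {C, D, E, F, J, K, L} — 7.
Only in G's history (behind): {} — 0.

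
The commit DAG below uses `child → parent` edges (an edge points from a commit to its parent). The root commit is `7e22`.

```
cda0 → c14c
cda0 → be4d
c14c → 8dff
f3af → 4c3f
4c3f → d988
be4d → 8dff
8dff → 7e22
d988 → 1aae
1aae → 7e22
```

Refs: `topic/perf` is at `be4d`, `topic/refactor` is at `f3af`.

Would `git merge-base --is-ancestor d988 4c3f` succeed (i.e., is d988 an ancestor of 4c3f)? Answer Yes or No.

Yes

Ancestors of 4c3f (commits reachable by following parents): {1aae, 4c3f, 7e22, d988}.
d988 is in that set, so it is an ancestor of 4c3f.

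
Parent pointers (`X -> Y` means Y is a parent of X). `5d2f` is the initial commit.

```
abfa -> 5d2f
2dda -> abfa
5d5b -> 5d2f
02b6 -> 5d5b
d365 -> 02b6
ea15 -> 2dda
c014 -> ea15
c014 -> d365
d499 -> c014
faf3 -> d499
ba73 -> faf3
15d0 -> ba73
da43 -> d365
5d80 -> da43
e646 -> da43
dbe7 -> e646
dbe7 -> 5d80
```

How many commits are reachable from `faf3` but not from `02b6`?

7

Reachable from faf3: {02b6, 2dda, 5d2f, 5d5b, abfa, c014, d365, d499, ea15, faf3}.
Reachable from 02b6: {02b6, 5d2f, 5d5b}.
In faf3's history but not 02b6's: {2dda, abfa, c014, d365, d499, ea15, faf3} — 7 commits.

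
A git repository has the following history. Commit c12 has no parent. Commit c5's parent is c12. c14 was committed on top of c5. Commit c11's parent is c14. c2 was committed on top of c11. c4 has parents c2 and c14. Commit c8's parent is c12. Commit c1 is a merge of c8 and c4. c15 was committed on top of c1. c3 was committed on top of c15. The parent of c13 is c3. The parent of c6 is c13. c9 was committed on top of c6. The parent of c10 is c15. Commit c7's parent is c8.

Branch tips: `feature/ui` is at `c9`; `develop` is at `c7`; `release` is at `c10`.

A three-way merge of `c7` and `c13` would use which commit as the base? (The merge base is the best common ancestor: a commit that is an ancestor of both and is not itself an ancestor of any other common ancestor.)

c8

Ancestors of c7: {c12, c7, c8}.
Ancestors of c13: {c1, c11, c12, c13, c14, c15, c2, c3, c4, c5, c8}.
Common ancestors: {c12, c8}.
Among these, c8 is not an ancestor of any other common ancestor — it is the merge base.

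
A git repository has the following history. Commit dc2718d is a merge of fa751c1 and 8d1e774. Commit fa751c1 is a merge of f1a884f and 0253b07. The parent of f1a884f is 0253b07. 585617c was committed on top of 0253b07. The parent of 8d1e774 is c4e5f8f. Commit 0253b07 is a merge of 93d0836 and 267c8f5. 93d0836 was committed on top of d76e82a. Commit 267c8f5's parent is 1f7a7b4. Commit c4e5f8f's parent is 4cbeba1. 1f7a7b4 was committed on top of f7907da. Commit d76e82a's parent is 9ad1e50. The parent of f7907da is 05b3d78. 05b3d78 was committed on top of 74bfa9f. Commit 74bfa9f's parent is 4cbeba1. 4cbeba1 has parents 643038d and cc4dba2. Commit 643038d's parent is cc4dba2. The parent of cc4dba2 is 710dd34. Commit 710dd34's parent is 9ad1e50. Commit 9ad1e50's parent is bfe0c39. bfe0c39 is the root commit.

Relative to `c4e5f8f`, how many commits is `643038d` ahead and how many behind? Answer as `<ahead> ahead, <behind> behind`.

0 ahead, 2 behind

Reachable from 643038d: {643038d, 710dd34, 9ad1e50, bfe0c39, cc4dba2}.
Reachable from c4e5f8f: {4cbeba1, 643038d, 710dd34, 9ad1e50, bfe0c39, c4e5f8f, cc4dba2}.
Only in 643038d's history (ahead): {} — 0.
Only in c4e5f8f's history (behind): {4cbeba1, c4e5f8f} — 2.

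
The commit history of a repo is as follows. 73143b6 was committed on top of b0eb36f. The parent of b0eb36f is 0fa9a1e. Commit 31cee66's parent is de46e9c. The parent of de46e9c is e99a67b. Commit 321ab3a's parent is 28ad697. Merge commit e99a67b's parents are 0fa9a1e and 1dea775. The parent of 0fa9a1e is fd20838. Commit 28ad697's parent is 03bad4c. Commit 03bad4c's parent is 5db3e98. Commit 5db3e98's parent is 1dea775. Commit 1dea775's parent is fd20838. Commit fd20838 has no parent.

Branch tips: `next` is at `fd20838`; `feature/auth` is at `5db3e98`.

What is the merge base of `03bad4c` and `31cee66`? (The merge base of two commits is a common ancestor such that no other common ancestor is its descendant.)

Ancestors of 03bad4c: {03bad4c, 1dea775, 5db3e98, fd20838}.
Ancestors of 31cee66: {0fa9a1e, 1dea775, 31cee66, de46e9c, e99a67b, fd20838}.
Common ancestors: {1dea775, fd20838}.
Among these, 1dea775 is not an ancestor of any other common ancestor — it is the merge base.

1dea775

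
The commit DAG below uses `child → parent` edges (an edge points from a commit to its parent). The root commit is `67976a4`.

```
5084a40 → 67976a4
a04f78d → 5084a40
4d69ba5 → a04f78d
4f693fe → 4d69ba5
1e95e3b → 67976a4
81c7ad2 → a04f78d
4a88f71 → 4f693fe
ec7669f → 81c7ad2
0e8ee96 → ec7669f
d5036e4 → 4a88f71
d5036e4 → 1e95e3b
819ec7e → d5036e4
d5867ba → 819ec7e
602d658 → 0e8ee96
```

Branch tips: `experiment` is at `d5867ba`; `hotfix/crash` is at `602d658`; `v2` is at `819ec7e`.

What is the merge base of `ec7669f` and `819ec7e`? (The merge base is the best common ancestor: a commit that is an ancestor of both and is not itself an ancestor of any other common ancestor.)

Ancestors of ec7669f: {5084a40, 67976a4, 81c7ad2, a04f78d, ec7669f}.
Ancestors of 819ec7e: {1e95e3b, 4a88f71, 4d69ba5, 4f693fe, 5084a40, 67976a4, 819ec7e, a04f78d, d5036e4}.
Common ancestors: {5084a40, 67976a4, a04f78d}.
Among these, a04f78d is not an ancestor of any other common ancestor — it is the merge base.

a04f78d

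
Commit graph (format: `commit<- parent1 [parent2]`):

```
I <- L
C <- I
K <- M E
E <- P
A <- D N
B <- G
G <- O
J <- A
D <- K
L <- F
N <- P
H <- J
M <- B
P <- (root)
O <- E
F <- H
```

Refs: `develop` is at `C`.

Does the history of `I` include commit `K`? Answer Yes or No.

Ancestors of I (commits reachable by following parents): {A, B, D, E, F, G, H, I, J, K, L, M, N, O, P}.
K is in that set, so it is an ancestor of I.

Yes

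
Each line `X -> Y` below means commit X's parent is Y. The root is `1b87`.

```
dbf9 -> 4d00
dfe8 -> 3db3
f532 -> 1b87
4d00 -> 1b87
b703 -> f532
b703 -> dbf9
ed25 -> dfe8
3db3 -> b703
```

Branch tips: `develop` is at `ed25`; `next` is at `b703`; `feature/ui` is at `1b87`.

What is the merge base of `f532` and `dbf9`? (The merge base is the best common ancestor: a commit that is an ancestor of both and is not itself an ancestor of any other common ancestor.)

1b87

Ancestors of f532: {1b87, f532}.
Ancestors of dbf9: {1b87, 4d00, dbf9}.
Common ancestors: {1b87}.
The only common ancestor is 1b87, so it is the merge base.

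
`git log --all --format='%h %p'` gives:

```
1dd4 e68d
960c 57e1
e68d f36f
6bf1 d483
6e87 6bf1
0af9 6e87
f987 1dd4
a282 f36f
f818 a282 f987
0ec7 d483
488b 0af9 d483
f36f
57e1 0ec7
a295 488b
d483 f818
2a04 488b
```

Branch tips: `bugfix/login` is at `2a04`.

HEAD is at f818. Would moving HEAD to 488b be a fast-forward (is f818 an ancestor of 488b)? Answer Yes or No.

A fast-forward from f818 to 488b is possible iff f818 is an ancestor of 488b.
Ancestors of 488b: {0af9, 1dd4, 488b, 6bf1, 6e87, a282, d483, e68d, f36f, f818, f987}.
f818 is among them, so fast-forward is possible.

Yes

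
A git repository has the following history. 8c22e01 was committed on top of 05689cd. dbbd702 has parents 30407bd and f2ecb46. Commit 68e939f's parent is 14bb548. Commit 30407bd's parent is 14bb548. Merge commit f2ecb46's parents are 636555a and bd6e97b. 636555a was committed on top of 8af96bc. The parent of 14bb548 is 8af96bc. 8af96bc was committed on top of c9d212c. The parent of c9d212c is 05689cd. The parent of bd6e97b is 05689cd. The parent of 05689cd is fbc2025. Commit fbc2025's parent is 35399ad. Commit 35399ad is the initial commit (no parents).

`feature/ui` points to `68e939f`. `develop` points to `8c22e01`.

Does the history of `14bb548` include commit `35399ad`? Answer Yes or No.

Ancestors of 14bb548 (commits reachable by following parents): {05689cd, 14bb548, 35399ad, 8af96bc, c9d212c, fbc2025}.
35399ad is in that set, so it is an ancestor of 14bb548.

Yes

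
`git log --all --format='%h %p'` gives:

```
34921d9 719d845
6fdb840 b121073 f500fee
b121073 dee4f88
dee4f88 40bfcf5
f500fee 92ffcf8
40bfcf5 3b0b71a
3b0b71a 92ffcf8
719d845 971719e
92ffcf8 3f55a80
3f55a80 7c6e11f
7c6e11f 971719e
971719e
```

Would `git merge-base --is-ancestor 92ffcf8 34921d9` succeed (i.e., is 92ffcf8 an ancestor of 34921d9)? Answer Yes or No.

Ancestors of 34921d9: {34921d9, 719d845, 971719e}.
92ffcf8 is not in that set, so it is not an ancestor of 34921d9.

No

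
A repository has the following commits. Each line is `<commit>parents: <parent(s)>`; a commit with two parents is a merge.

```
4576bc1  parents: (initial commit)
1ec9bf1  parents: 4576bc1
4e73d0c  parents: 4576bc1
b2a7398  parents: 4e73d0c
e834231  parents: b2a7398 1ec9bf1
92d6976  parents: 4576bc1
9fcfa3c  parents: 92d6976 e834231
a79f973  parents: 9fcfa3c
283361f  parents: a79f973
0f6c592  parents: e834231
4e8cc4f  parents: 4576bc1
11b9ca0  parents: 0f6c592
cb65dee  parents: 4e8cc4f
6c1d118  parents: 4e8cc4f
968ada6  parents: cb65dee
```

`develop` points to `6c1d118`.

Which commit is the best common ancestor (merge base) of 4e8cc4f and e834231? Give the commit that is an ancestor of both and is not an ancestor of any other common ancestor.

Ancestors of 4e8cc4f: {4576bc1, 4e8cc4f}.
Ancestors of e834231: {1ec9bf1, 4576bc1, 4e73d0c, b2a7398, e834231}.
Common ancestors: {4576bc1}.
The only common ancestor is 4576bc1, so it is the merge base.

4576bc1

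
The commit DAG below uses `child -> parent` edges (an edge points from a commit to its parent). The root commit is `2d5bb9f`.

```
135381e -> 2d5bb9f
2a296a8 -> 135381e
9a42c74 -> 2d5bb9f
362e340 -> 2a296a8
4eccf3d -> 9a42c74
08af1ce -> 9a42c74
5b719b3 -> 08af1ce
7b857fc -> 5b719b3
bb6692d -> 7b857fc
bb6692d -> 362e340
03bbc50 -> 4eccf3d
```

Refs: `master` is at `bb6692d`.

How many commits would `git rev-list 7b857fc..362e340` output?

Reachable from 362e340: {135381e, 2a296a8, 2d5bb9f, 362e340}.
Reachable from 7b857fc: {08af1ce, 2d5bb9f, 5b719b3, 7b857fc, 9a42c74}.
In 362e340's history but not 7b857fc's: {135381e, 2a296a8, 362e340} — 3 commits.

3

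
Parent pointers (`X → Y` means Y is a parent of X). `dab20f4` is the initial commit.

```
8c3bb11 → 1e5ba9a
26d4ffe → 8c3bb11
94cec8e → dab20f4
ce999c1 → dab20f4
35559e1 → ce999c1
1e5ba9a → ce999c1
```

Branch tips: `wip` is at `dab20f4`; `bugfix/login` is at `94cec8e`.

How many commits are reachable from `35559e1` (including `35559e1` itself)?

Walking parent pointers from 35559e1: reachable set = {35559e1, ce999c1, dab20f4}.
That is 3 commits.

3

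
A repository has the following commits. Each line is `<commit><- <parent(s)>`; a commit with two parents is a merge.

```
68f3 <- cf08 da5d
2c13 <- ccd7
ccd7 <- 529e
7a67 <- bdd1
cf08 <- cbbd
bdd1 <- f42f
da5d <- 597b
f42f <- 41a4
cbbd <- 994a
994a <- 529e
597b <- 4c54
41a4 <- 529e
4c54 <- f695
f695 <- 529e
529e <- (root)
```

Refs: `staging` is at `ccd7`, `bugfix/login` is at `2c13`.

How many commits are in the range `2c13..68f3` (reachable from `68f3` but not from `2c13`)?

8

Reachable from 68f3: {4c54, 529e, 597b, 68f3, 994a, cbbd, cf08, da5d, f695}.
Reachable from 2c13: {2c13, 529e, ccd7}.
In 68f3's history but not 2c13's: {4c54, 597b, 68f3, 994a, cbbd, cf08, da5d, f695} — 8 commits.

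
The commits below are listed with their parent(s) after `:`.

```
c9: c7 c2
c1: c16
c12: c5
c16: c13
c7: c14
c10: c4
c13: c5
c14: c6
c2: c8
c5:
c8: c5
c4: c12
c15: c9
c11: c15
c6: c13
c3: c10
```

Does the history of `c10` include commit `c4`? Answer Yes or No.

Yes

Ancestors of c10 (commits reachable by following parents): {c10, c12, c4, c5}.
c4 is in that set, so it is an ancestor of c10.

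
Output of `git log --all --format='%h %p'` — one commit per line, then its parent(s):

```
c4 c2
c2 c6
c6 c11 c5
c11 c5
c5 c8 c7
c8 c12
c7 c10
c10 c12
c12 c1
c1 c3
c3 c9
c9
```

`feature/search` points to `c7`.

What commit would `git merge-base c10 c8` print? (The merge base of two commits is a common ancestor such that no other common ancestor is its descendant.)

Ancestors of c10: {c1, c10, c12, c3, c9}.
Ancestors of c8: {c1, c12, c3, c8, c9}.
Common ancestors: {c1, c12, c3, c9}.
Among these, c12 is not an ancestor of any other common ancestor — it is the merge base.

c12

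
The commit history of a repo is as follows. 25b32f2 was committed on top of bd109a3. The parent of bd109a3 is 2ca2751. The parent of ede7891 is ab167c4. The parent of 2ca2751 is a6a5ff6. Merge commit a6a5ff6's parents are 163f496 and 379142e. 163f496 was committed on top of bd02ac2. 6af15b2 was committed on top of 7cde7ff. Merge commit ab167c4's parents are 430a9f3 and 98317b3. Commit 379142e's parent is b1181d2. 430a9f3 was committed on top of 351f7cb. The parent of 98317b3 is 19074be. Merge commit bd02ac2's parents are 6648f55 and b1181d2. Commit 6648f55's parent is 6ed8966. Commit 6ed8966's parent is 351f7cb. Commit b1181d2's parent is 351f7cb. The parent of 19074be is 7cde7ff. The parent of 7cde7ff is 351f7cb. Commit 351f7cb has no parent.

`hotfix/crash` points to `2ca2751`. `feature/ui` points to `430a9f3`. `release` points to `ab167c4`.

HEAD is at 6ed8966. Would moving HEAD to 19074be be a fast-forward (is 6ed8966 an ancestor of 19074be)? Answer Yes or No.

No

A fast-forward from 6ed8966 to 19074be is possible iff 6ed8966 is an ancestor of 19074be.
Ancestors of 19074be: {19074be, 351f7cb, 7cde7ff}.
6ed8966 is not among them, so fast-forward is not possible.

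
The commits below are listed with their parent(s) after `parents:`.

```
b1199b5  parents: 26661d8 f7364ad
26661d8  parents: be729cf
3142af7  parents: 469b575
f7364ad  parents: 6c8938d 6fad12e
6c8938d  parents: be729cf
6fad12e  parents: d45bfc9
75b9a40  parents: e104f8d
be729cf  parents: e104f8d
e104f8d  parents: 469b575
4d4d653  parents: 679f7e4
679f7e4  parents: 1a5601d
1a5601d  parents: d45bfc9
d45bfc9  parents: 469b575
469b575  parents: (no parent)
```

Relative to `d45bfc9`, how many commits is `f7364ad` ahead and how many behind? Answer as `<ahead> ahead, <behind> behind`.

5 ahead, 0 behind

Reachable from f7364ad: {469b575, 6c8938d, 6fad12e, be729cf, d45bfc9, e104f8d, f7364ad}.
Reachable from d45bfc9: {469b575, d45bfc9}.
Only in f7364ad's history (ahead): {6c8938d, 6fad12e, be729cf, e104f8d, f7364ad} — 5.
Only in d45bfc9's history (behind): {} — 0.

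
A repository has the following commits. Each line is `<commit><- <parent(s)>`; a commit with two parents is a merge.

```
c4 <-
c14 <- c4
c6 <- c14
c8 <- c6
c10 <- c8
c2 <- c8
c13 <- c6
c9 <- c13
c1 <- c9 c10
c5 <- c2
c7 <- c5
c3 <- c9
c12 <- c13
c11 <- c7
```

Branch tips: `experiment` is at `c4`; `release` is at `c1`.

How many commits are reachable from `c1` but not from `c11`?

4

Reachable from c1: {c1, c10, c13, c14, c4, c6, c8, c9}.
Reachable from c11: {c11, c14, c2, c4, c5, c6, c7, c8}.
In c1's history but not c11's: {c1, c10, c13, c9} — 4 commits.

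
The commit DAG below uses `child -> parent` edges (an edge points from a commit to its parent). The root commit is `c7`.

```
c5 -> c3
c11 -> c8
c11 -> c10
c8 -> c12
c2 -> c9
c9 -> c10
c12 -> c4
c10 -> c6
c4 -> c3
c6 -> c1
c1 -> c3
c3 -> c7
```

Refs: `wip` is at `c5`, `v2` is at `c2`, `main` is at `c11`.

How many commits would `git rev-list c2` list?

7

Walking parent pointers from c2: reachable set = {c1, c10, c2, c3, c6, c7, c9}.
That is 7 commits.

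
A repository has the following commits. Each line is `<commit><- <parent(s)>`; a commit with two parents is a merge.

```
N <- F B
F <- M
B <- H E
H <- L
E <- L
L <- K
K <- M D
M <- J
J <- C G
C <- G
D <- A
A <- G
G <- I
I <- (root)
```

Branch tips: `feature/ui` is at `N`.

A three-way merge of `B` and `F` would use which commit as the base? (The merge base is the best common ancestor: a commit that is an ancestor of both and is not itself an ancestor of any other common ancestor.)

Ancestors of B: {A, B, C, D, E, G, H, I, J, K, L, M}.
Ancestors of F: {C, F, G, I, J, M}.
Common ancestors: {C, G, I, J, M}.
Among these, M is not an ancestor of any other common ancestor — it is the merge base.

M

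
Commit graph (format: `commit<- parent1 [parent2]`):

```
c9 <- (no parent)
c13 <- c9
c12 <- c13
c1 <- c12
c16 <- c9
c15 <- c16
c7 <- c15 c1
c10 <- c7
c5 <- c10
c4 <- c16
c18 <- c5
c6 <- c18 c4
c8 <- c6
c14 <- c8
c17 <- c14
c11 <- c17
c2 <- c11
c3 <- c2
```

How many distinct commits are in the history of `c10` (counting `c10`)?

Walking parent pointers from c10: reachable set = {c1, c10, c12, c13, c15, c16, c7, c9}.
That is 8 commits.

8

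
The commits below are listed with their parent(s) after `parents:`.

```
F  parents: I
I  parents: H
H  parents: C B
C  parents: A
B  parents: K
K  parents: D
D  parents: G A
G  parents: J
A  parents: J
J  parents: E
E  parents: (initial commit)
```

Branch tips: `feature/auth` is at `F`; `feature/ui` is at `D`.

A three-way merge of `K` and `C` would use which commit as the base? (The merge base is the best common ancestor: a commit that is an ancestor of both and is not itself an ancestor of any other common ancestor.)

A

Ancestors of K: {A, D, E, G, J, K}.
Ancestors of C: {A, C, E, J}.
Common ancestors: {A, E, J}.
Among these, A is not an ancestor of any other common ancestor — it is the merge base.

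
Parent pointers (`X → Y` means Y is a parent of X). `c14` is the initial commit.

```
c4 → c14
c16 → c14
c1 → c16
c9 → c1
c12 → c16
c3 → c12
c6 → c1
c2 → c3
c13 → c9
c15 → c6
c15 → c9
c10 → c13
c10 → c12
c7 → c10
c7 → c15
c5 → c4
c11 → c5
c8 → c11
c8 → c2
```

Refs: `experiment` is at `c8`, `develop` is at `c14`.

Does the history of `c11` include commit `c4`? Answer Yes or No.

Ancestors of c11 (commits reachable by following parents): {c11, c14, c4, c5}.
c4 is in that set, so it is an ancestor of c11.

Yes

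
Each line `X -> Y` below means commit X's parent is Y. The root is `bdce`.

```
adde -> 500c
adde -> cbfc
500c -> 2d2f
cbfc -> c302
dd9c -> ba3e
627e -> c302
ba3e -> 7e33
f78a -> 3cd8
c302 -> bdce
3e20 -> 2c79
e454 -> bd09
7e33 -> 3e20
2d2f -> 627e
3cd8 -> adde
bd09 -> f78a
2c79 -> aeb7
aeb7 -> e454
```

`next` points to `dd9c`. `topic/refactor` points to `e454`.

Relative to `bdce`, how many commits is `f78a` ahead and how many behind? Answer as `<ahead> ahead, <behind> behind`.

Reachable from f78a: {2d2f, 3cd8, 500c, 627e, adde, bdce, c302, cbfc, f78a}.
Reachable from bdce: {bdce}.
Only in f78a's history (ahead): {2d2f, 3cd8, 500c, 627e, adde, c302, cbfc, f78a} — 8.
Only in bdce's history (behind): {} — 0.

8 ahead, 0 behind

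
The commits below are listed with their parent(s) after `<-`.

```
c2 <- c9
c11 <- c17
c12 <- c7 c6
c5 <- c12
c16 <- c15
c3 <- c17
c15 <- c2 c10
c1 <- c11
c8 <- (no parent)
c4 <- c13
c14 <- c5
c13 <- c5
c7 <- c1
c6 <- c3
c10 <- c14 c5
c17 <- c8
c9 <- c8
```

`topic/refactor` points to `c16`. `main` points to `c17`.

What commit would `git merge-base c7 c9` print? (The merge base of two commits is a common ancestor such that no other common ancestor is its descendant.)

c8

Ancestors of c7: {c1, c11, c17, c7, c8}.
Ancestors of c9: {c8, c9}.
Common ancestors: {c8}.
The only common ancestor is c8, so it is the merge base.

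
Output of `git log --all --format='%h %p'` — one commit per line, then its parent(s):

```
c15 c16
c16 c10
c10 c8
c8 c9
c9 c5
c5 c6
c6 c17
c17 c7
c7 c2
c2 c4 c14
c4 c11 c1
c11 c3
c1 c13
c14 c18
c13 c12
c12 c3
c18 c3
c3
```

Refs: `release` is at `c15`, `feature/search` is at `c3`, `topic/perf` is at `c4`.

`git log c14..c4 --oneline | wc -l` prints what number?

5

Reachable from c4: {c1, c11, c12, c13, c3, c4}.
Reachable from c14: {c14, c18, c3}.
In c4's history but not c14's: {c1, c11, c12, c13, c4} — 5 commits.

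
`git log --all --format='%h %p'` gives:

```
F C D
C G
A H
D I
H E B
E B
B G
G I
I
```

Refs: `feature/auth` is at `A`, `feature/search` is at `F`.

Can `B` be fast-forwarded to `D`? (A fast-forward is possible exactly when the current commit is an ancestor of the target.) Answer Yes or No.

No

A fast-forward from B to D is possible iff B is an ancestor of D.
Ancestors of D: {D, I}.
B is not among them, so fast-forward is not possible.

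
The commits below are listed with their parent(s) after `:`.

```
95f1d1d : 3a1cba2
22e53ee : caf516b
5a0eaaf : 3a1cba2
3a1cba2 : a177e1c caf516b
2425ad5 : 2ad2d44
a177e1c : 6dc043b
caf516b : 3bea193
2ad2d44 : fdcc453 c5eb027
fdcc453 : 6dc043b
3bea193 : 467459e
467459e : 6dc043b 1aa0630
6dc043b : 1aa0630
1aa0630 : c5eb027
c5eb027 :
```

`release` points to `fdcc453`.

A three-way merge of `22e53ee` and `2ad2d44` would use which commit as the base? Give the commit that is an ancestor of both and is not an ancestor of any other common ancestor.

Ancestors of 22e53ee: {1aa0630, 22e53ee, 3bea193, 467459e, 6dc043b, c5eb027, caf516b}.
Ancestors of 2ad2d44: {1aa0630, 2ad2d44, 6dc043b, c5eb027, fdcc453}.
Common ancestors: {1aa0630, 6dc043b, c5eb027}.
Among these, 6dc043b is not an ancestor of any other common ancestor — it is the merge base.

6dc043b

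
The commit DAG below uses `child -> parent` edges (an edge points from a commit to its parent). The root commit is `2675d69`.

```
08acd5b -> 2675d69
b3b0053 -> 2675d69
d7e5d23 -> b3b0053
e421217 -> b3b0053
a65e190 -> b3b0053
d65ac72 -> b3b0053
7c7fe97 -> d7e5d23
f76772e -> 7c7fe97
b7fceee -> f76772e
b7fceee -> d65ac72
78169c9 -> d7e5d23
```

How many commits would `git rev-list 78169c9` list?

Walking parent pointers from 78169c9: reachable set = {2675d69, 78169c9, b3b0053, d7e5d23}.
That is 4 commits.

4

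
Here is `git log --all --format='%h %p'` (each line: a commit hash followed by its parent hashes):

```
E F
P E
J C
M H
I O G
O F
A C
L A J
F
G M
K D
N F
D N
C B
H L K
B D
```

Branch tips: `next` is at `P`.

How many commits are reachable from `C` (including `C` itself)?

5

Walking parent pointers from C: reachable set = {B, C, D, F, N}.
That is 5 commits.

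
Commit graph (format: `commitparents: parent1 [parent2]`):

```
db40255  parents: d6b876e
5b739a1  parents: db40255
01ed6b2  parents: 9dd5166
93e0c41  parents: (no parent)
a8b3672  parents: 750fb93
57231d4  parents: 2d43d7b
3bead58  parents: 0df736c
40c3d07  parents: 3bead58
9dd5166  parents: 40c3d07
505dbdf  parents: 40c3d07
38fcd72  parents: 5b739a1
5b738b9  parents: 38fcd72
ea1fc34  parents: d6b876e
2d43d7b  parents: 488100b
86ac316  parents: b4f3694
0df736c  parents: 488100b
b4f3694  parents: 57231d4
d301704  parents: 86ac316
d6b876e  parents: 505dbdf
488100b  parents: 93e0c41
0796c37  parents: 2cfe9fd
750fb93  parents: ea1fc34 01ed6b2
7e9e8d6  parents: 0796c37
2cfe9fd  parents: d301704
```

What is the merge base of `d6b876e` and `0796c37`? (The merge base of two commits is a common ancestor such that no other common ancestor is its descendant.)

488100b

Ancestors of d6b876e: {0df736c, 3bead58, 40c3d07, 488100b, 505dbdf, 93e0c41, d6b876e}.
Ancestors of 0796c37: {0796c37, 2cfe9fd, 2d43d7b, 488100b, 57231d4, 86ac316, 93e0c41, b4f3694, d301704}.
Common ancestors: {488100b, 93e0c41}.
Among these, 488100b is not an ancestor of any other common ancestor — it is the merge base.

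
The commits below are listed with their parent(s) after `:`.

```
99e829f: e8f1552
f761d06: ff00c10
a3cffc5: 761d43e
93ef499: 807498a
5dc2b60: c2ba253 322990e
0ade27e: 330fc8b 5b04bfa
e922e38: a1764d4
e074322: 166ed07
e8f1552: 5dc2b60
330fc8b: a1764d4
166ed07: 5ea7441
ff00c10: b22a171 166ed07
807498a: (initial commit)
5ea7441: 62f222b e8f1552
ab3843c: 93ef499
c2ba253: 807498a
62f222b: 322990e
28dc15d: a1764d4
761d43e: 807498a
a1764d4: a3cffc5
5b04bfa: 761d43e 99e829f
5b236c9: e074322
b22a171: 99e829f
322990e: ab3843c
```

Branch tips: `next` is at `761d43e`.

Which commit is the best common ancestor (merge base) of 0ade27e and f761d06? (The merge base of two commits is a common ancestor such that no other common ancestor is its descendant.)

99e829f

Ancestors of 0ade27e: {0ade27e, 322990e, 330fc8b, 5b04bfa, 5dc2b60, 761d43e, 807498a, 93ef499, 99e829f, a1764d4, a3cffc5, ab3843c, c2ba253, e8f1552}.
Ancestors of f761d06: {166ed07, 322990e, 5dc2b60, 5ea7441, 62f222b, 807498a, 93ef499, 99e829f, ab3843c, b22a171, c2ba253, e8f1552, f761d06, ff00c10}.
Common ancestors: {322990e, 5dc2b60, 807498a, 93ef499, 99e829f, ab3843c, c2ba253, e8f1552}.
Among these, 99e829f is not an ancestor of any other common ancestor — it is the merge base.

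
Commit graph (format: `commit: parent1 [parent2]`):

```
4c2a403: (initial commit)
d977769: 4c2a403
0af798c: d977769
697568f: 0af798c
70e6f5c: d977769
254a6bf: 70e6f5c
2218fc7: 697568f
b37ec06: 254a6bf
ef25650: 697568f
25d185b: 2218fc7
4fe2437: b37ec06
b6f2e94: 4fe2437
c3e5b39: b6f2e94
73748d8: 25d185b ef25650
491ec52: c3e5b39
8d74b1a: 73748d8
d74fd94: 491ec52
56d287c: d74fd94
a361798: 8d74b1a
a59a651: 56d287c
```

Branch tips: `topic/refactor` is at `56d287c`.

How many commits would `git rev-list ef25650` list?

5

Walking parent pointers from ef25650: reachable set = {0af798c, 4c2a403, 697568f, d977769, ef25650}.
That is 5 commits.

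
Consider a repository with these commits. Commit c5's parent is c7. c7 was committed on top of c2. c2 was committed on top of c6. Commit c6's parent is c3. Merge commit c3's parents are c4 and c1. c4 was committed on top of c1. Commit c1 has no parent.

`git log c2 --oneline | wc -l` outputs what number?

Walking parent pointers from c2: reachable set = {c1, c2, c3, c4, c6}.
That is 5 commits.

5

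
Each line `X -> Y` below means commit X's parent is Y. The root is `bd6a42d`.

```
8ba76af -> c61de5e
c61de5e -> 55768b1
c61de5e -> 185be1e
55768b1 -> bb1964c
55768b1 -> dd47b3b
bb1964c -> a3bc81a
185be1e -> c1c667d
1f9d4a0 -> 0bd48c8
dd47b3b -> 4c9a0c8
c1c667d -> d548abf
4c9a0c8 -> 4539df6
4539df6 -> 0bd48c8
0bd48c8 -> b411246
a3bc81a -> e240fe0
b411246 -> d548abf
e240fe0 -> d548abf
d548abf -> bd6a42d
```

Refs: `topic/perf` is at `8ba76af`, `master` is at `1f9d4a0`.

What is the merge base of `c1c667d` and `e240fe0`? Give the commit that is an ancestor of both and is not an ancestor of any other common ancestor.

d548abf

Ancestors of c1c667d: {bd6a42d, c1c667d, d548abf}.
Ancestors of e240fe0: {bd6a42d, d548abf, e240fe0}.
Common ancestors: {bd6a42d, d548abf}.
Among these, d548abf is not an ancestor of any other common ancestor — it is the merge base.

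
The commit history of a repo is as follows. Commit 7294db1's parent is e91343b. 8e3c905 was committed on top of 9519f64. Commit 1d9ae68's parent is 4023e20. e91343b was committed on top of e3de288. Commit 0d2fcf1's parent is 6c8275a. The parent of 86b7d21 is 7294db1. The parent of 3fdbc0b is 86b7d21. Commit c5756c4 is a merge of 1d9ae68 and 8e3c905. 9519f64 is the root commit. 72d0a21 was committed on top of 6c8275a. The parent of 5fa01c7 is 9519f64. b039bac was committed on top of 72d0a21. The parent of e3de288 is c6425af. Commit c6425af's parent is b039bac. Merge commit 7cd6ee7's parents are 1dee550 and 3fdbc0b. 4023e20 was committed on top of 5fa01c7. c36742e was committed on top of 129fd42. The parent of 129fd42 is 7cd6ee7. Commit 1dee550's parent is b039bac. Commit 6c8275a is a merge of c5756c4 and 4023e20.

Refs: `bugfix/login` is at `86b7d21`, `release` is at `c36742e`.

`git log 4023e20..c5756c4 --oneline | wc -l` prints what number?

Reachable from c5756c4: {1d9ae68, 4023e20, 5fa01c7, 8e3c905, 9519f64, c5756c4}.
Reachable from 4023e20: {4023e20, 5fa01c7, 9519f64}.
In c5756c4's history but not 4023e20's: {1d9ae68, 8e3c905, c5756c4} — 3 commits.

3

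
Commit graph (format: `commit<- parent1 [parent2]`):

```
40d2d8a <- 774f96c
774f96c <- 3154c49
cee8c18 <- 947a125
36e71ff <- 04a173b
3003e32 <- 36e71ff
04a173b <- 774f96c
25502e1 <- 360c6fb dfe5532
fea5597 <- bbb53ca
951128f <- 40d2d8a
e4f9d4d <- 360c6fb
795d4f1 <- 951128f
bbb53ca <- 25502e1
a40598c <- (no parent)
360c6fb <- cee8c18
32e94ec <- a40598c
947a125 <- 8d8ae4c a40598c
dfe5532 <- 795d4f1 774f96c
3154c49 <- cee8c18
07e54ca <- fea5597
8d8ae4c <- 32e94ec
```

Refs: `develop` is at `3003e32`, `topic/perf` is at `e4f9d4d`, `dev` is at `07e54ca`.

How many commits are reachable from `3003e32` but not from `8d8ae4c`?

7

Reachable from 3003e32: {04a173b, 3003e32, 3154c49, 32e94ec, 36e71ff, 774f96c, 8d8ae4c, 947a125, a40598c, cee8c18}.
Reachable from 8d8ae4c: {32e94ec, 8d8ae4c, a40598c}.
In 3003e32's history but not 8d8ae4c's: {04a173b, 3003e32, 3154c49, 36e71ff, 774f96c, 947a125, cee8c18} — 7 commits.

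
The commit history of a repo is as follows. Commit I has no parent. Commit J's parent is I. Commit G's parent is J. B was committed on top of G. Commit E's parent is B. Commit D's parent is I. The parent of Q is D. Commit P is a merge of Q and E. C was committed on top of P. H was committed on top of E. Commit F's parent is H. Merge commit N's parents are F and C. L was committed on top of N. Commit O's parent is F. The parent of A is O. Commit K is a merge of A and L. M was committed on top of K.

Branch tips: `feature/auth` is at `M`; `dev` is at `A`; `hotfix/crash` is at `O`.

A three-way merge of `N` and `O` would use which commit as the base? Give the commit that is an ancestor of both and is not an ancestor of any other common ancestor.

Ancestors of N: {B, C, D, E, F, G, H, I, J, N, P, Q}.
Ancestors of O: {B, E, F, G, H, I, J, O}.
Common ancestors: {B, E, F, G, H, I, J}.
Among these, F is not an ancestor of any other common ancestor — it is the merge base.

F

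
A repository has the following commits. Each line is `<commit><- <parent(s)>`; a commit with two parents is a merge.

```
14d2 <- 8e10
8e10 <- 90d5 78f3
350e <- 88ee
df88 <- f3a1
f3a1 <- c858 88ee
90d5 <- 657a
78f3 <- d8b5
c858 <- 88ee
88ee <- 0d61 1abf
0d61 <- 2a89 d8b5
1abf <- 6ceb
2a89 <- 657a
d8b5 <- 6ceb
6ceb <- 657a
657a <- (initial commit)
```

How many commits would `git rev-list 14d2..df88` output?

Reachable from df88: {0d61, 1abf, 2a89, 657a, 6ceb, 88ee, c858, d8b5, df88, f3a1}.
Reachable from 14d2: {14d2, 657a, 6ceb, 78f3, 8e10, 90d5, d8b5}.
In df88's history but not 14d2's: {0d61, 1abf, 2a89, 88ee, c858, df88, f3a1} — 7 commits.

7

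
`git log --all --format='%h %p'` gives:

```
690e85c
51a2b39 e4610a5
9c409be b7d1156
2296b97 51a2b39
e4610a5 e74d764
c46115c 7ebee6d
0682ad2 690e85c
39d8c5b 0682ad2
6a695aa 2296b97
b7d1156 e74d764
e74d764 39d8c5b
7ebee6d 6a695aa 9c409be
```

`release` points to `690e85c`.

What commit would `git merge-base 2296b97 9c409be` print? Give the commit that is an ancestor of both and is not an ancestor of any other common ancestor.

Ancestors of 2296b97: {0682ad2, 2296b97, 39d8c5b, 51a2b39, 690e85c, e4610a5, e74d764}.
Ancestors of 9c409be: {0682ad2, 39d8c5b, 690e85c, 9c409be, b7d1156, e74d764}.
Common ancestors: {0682ad2, 39d8c5b, 690e85c, e74d764}.
Among these, e74d764 is not an ancestor of any other common ancestor — it is the merge base.

e74d764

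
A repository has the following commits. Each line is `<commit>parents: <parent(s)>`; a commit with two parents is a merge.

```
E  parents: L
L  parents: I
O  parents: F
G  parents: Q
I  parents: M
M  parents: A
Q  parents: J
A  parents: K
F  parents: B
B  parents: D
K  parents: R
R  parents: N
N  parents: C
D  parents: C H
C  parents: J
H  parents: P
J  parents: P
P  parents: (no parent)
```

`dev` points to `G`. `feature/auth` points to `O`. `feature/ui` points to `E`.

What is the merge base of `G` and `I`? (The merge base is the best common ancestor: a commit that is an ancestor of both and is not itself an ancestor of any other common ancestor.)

J

Ancestors of G: {G, J, P, Q}.
Ancestors of I: {A, C, I, J, K, M, N, P, R}.
Common ancestors: {J, P}.
Among these, J is not an ancestor of any other common ancestor — it is the merge base.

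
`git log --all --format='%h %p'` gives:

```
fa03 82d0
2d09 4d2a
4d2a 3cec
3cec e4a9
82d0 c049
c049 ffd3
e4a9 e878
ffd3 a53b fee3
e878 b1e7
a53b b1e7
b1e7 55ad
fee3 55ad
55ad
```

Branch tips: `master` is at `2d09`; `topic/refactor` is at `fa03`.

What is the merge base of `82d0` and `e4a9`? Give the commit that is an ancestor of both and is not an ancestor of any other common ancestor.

Ancestors of 82d0: {55ad, 82d0, a53b, b1e7, c049, fee3, ffd3}.
Ancestors of e4a9: {55ad, b1e7, e4a9, e878}.
Common ancestors: {55ad, b1e7}.
Among these, b1e7 is not an ancestor of any other common ancestor — it is the merge base.

b1e7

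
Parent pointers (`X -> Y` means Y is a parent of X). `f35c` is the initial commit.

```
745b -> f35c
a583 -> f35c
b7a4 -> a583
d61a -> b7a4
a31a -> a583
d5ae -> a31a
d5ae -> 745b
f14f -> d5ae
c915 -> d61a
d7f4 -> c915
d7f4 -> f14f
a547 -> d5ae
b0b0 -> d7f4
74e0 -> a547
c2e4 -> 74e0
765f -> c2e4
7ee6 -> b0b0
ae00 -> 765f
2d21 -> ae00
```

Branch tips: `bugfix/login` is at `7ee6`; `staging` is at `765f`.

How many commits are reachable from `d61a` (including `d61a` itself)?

Walking parent pointers from d61a: reachable set = {a583, b7a4, d61a, f35c}.
That is 4 commits.

4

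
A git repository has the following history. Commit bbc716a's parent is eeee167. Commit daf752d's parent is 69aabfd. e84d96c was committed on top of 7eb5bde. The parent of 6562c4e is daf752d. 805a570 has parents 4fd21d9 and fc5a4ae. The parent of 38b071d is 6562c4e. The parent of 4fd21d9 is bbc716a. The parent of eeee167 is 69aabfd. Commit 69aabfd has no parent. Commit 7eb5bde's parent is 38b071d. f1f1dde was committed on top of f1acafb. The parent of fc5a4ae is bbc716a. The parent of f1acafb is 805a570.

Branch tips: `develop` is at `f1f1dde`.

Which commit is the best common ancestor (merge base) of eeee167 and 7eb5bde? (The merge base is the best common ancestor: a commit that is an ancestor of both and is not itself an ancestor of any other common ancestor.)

69aabfd

Ancestors of eeee167: {69aabfd, eeee167}.
Ancestors of 7eb5bde: {38b071d, 6562c4e, 69aabfd, 7eb5bde, daf752d}.
Common ancestors: {69aabfd}.
The only common ancestor is 69aabfd, so it is the merge base.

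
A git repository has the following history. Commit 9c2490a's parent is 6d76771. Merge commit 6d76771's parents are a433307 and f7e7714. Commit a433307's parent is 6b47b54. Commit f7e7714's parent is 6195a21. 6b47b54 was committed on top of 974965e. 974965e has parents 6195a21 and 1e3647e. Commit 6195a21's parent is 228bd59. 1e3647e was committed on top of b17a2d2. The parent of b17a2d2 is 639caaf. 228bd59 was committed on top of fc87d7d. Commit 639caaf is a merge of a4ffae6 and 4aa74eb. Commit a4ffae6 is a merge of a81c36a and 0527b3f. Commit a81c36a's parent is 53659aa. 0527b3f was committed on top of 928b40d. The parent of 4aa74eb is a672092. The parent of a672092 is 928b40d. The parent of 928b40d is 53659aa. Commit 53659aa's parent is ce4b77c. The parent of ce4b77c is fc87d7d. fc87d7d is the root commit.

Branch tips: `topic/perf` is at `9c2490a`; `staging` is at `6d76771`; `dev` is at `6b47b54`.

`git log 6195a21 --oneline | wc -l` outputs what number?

3

Walking parent pointers from 6195a21: reachable set = {228bd59, 6195a21, fc87d7d}.
That is 3 commits.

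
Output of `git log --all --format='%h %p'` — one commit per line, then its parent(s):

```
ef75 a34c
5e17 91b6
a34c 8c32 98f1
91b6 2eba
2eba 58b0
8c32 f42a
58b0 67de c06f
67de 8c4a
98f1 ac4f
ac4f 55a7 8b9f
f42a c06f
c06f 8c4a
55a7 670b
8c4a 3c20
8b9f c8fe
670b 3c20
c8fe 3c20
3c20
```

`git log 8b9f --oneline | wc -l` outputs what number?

Walking parent pointers from 8b9f: reachable set = {3c20, 8b9f, c8fe}.
That is 3 commits.

3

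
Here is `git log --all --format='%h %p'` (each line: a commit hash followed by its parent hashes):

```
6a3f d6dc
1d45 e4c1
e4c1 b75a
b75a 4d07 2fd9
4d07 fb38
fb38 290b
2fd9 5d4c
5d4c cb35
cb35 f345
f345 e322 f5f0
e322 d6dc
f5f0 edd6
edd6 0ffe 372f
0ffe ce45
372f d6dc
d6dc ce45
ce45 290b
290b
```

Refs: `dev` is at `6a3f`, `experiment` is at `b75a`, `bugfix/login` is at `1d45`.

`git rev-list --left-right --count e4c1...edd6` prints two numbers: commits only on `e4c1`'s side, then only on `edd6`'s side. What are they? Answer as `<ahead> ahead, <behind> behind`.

Reachable from e4c1: {0ffe, 290b, 2fd9, 372f, 4d07, 5d4c, b75a, cb35, ce45, d6dc, e322, e4c1, edd6, f345, f5f0, fb38}.
Reachable from edd6: {0ffe, 290b, 372f, ce45, d6dc, edd6}.
Only in e4c1's history (ahead): {2fd9, 4d07, 5d4c, b75a, cb35, e322, e4c1, f345, f5f0, fb38} — 10.
Only in edd6's history (behind): {} — 0.

10 ahead, 0 behind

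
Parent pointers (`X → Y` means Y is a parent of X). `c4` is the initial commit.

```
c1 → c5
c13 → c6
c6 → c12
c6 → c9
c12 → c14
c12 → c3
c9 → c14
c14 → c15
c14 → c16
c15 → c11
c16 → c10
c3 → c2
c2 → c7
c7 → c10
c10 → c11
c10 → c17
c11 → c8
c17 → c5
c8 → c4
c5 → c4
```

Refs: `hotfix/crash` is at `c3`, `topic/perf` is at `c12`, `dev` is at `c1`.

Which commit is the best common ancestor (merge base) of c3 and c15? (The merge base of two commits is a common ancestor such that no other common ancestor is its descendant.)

c11

Ancestors of c3: {c10, c11, c17, c2, c3, c4, c5, c7, c8}.
Ancestors of c15: {c11, c15, c4, c8}.
Common ancestors: {c11, c4, c8}.
Among these, c11 is not an ancestor of any other common ancestor — it is the merge base.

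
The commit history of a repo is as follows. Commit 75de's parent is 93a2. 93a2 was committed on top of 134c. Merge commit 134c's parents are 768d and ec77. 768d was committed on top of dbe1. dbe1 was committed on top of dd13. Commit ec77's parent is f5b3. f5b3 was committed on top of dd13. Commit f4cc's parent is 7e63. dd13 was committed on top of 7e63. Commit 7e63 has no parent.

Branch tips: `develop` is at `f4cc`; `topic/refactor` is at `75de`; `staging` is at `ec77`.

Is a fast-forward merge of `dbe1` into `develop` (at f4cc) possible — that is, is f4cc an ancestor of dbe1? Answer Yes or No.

No

A fast-forward from f4cc to dbe1 is possible iff f4cc is an ancestor of dbe1.
Ancestors of dbe1: {7e63, dbe1, dd13}.
f4cc is not among them, so fast-forward is not possible.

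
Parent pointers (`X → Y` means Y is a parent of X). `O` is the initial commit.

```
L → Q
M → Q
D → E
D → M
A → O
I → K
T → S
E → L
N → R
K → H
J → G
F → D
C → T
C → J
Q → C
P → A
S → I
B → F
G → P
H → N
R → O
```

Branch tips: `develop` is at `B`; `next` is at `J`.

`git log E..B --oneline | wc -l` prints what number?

Reachable from B: {A, B, C, D, E, F, G, H, I, J, K, L, M, N, O, P, Q, R, S, T}.
Reachable from E: {A, C, E, G, H, I, J, K, L, N, O, P, Q, R, S, T}.
In B's history but not E's: {B, D, F, M} — 4 commits.

4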